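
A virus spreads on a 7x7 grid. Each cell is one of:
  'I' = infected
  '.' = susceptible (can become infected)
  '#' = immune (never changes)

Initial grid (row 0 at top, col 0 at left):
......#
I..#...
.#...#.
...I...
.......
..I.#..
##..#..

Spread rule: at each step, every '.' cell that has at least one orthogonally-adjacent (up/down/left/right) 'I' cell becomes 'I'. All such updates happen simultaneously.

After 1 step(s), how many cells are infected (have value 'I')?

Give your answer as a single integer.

Answer: 14

Derivation:
Step 0 (initial): 3 infected
Step 1: +11 new -> 14 infected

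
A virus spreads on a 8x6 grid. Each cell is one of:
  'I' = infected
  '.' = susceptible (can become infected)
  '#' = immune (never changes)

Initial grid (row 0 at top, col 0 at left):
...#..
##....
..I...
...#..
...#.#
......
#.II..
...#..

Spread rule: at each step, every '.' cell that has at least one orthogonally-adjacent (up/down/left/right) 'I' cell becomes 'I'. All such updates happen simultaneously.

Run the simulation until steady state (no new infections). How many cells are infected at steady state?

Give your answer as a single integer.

Step 0 (initial): 3 infected
Step 1: +9 new -> 12 infected
Step 2: +11 new -> 23 infected
Step 3: +11 new -> 34 infected
Step 4: +5 new -> 39 infected
Step 5: +1 new -> 40 infected
Step 6: +0 new -> 40 infected

Answer: 40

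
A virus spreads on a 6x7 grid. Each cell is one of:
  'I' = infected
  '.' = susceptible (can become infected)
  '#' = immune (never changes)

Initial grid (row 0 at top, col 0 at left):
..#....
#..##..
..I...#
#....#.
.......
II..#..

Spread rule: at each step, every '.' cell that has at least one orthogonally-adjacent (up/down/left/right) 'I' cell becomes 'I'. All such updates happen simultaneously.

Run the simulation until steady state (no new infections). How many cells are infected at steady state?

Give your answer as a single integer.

Step 0 (initial): 3 infected
Step 1: +7 new -> 10 infected
Step 2: +7 new -> 17 infected
Step 3: +4 new -> 21 infected
Step 4: +3 new -> 24 infected
Step 5: +3 new -> 27 infected
Step 6: +4 new -> 31 infected
Step 7: +3 new -> 34 infected
Step 8: +0 new -> 34 infected

Answer: 34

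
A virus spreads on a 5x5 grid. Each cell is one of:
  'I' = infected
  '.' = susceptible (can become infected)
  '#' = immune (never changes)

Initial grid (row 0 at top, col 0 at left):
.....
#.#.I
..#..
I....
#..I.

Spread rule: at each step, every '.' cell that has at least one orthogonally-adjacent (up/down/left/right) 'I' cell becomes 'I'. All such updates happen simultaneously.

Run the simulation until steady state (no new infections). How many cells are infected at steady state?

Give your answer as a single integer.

Answer: 21

Derivation:
Step 0 (initial): 3 infected
Step 1: +8 new -> 11 infected
Step 2: +6 new -> 17 infected
Step 3: +2 new -> 19 infected
Step 4: +1 new -> 20 infected
Step 5: +1 new -> 21 infected
Step 6: +0 new -> 21 infected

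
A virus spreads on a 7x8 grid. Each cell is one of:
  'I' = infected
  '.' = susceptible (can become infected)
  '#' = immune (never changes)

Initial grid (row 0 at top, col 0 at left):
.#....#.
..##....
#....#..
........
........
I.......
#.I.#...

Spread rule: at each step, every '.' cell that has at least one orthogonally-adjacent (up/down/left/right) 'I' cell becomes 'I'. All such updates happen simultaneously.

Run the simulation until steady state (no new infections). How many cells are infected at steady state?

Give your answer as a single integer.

Step 0 (initial): 2 infected
Step 1: +5 new -> 7 infected
Step 2: +4 new -> 11 infected
Step 3: +4 new -> 15 infected
Step 4: +5 new -> 20 infected
Step 5: +6 new -> 26 infected
Step 6: +6 new -> 32 infected
Step 7: +5 new -> 37 infected
Step 8: +4 new -> 41 infected
Step 9: +4 new -> 45 infected
Step 10: +2 new -> 47 infected
Step 11: +1 new -> 48 infected
Step 12: +0 new -> 48 infected

Answer: 48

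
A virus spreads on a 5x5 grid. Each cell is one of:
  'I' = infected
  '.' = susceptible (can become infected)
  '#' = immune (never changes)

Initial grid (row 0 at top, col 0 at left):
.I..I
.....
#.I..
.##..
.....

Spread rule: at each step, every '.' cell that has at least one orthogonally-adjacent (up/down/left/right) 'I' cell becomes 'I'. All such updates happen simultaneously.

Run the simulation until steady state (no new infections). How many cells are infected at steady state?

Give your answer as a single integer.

Answer: 22

Derivation:
Step 0 (initial): 3 infected
Step 1: +8 new -> 11 infected
Step 2: +4 new -> 15 infected
Step 3: +2 new -> 17 infected
Step 4: +2 new -> 19 infected
Step 5: +1 new -> 20 infected
Step 6: +1 new -> 21 infected
Step 7: +1 new -> 22 infected
Step 8: +0 new -> 22 infected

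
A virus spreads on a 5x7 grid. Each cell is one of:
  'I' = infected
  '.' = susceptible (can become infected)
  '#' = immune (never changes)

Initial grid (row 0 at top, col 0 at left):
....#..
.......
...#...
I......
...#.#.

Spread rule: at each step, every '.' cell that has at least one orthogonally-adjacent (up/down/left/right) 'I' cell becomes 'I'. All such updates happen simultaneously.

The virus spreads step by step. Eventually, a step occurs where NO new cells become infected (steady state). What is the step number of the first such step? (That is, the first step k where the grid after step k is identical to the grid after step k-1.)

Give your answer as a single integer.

Step 0 (initial): 1 infected
Step 1: +3 new -> 4 infected
Step 2: +4 new -> 8 infected
Step 3: +5 new -> 13 infected
Step 4: +3 new -> 16 infected
Step 5: +5 new -> 21 infected
Step 6: +4 new -> 25 infected
Step 7: +3 new -> 28 infected
Step 8: +2 new -> 30 infected
Step 9: +1 new -> 31 infected
Step 10: +0 new -> 31 infected

Answer: 10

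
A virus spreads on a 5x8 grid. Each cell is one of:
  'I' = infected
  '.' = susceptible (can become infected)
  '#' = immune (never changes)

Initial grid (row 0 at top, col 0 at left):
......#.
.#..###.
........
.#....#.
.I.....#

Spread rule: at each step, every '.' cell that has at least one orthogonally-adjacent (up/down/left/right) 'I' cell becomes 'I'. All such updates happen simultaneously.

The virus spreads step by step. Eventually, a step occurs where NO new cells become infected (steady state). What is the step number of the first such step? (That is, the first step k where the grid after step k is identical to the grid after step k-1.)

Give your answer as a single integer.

Answer: 11

Derivation:
Step 0 (initial): 1 infected
Step 1: +2 new -> 3 infected
Step 2: +3 new -> 6 infected
Step 3: +4 new -> 10 infected
Step 4: +6 new -> 16 infected
Step 5: +6 new -> 22 infected
Step 6: +3 new -> 25 infected
Step 7: +2 new -> 27 infected
Step 8: +2 new -> 29 infected
Step 9: +2 new -> 31 infected
Step 10: +1 new -> 32 infected
Step 11: +0 new -> 32 infected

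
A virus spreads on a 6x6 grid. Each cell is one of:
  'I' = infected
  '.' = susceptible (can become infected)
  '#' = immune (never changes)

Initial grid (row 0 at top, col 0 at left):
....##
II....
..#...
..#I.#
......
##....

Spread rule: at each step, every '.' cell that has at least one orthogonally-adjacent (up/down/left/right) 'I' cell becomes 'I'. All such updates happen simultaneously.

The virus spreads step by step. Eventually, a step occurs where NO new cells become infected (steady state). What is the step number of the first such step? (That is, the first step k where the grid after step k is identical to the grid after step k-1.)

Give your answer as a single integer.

Step 0 (initial): 3 infected
Step 1: +8 new -> 11 infected
Step 2: +8 new -> 19 infected
Step 3: +8 new -> 27 infected
Step 4: +2 new -> 29 infected
Step 5: +0 new -> 29 infected

Answer: 5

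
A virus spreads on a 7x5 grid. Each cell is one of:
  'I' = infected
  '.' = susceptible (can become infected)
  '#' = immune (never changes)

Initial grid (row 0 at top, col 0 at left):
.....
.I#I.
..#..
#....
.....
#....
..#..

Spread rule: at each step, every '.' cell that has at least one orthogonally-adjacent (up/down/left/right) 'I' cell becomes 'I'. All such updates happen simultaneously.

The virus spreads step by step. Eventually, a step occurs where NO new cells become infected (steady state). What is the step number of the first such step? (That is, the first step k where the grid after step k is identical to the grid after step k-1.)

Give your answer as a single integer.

Step 0 (initial): 2 infected
Step 1: +6 new -> 8 infected
Step 2: +7 new -> 15 infected
Step 3: +4 new -> 19 infected
Step 4: +5 new -> 24 infected
Step 5: +4 new -> 28 infected
Step 6: +2 new -> 30 infected
Step 7: +0 new -> 30 infected

Answer: 7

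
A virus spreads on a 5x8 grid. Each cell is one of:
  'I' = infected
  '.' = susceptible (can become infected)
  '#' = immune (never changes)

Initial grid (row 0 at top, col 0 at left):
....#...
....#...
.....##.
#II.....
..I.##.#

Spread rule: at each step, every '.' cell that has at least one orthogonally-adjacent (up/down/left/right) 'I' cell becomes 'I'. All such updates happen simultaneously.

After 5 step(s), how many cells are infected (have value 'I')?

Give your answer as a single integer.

Answer: 25

Derivation:
Step 0 (initial): 3 infected
Step 1: +5 new -> 8 infected
Step 2: +6 new -> 14 infected
Step 3: +6 new -> 20 infected
Step 4: +3 new -> 23 infected
Step 5: +2 new -> 25 infected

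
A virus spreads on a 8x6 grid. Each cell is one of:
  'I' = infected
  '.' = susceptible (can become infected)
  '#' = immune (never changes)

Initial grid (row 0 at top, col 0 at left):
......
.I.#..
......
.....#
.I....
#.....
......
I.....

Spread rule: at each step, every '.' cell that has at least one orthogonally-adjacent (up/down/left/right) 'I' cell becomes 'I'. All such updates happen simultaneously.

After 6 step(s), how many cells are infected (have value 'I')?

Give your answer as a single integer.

Step 0 (initial): 3 infected
Step 1: +10 new -> 13 infected
Step 2: +10 new -> 23 infected
Step 3: +7 new -> 30 infected
Step 4: +7 new -> 37 infected
Step 5: +6 new -> 43 infected
Step 6: +2 new -> 45 infected

Answer: 45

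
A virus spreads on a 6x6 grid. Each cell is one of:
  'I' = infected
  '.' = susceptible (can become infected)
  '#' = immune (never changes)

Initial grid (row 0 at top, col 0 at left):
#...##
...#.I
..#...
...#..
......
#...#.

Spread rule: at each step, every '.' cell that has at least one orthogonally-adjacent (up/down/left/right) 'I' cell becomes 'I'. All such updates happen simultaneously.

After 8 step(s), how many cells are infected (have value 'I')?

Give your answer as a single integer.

Step 0 (initial): 1 infected
Step 1: +2 new -> 3 infected
Step 2: +2 new -> 5 infected
Step 3: +3 new -> 8 infected
Step 4: +2 new -> 10 infected
Step 5: +1 new -> 11 infected
Step 6: +2 new -> 13 infected
Step 7: +3 new -> 16 infected
Step 8: +3 new -> 19 infected

Answer: 19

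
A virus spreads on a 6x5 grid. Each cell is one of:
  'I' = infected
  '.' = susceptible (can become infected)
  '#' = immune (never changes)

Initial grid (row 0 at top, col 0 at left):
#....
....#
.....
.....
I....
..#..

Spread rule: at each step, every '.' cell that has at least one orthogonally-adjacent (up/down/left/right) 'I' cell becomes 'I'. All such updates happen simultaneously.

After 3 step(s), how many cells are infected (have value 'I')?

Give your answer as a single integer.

Answer: 12

Derivation:
Step 0 (initial): 1 infected
Step 1: +3 new -> 4 infected
Step 2: +4 new -> 8 infected
Step 3: +4 new -> 12 infected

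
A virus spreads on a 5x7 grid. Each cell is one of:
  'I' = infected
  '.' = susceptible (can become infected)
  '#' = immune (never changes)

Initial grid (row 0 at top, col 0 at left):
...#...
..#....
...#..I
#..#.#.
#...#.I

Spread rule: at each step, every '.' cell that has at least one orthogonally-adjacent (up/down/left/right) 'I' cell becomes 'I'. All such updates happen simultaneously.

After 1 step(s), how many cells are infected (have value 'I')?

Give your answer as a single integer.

Step 0 (initial): 2 infected
Step 1: +4 new -> 6 infected

Answer: 6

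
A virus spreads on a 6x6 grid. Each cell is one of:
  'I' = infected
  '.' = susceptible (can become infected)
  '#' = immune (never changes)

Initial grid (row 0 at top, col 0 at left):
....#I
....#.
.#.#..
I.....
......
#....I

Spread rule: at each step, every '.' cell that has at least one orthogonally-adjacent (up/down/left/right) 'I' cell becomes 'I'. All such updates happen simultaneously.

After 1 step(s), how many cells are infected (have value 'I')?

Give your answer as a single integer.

Answer: 9

Derivation:
Step 0 (initial): 3 infected
Step 1: +6 new -> 9 infected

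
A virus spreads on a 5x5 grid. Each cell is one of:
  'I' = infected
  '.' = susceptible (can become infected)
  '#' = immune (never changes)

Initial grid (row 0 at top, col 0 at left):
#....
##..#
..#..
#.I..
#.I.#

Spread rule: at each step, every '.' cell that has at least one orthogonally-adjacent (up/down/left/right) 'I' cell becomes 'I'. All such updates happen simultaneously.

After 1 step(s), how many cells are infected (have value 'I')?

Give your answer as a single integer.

Answer: 6

Derivation:
Step 0 (initial): 2 infected
Step 1: +4 new -> 6 infected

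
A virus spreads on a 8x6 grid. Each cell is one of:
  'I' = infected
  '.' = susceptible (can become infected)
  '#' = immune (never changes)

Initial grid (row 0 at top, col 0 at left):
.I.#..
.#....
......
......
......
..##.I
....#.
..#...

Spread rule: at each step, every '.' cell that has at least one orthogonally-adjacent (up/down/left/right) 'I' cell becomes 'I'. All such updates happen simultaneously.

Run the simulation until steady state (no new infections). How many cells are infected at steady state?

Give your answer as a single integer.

Step 0 (initial): 2 infected
Step 1: +5 new -> 7 infected
Step 2: +5 new -> 12 infected
Step 3: +7 new -> 19 infected
Step 4: +10 new -> 29 infected
Step 5: +6 new -> 35 infected
Step 6: +3 new -> 38 infected
Step 7: +2 new -> 40 infected
Step 8: +2 new -> 42 infected
Step 9: +0 new -> 42 infected

Answer: 42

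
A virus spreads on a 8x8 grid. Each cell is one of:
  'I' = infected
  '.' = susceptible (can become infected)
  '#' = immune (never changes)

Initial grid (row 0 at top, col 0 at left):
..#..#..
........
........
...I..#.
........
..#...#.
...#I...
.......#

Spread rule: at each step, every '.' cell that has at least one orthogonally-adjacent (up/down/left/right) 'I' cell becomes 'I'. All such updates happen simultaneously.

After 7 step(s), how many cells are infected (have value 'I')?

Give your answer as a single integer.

Answer: 57

Derivation:
Step 0 (initial): 2 infected
Step 1: +7 new -> 9 infected
Step 2: +12 new -> 21 infected
Step 3: +11 new -> 32 infected
Step 4: +11 new -> 43 infected
Step 5: +8 new -> 51 infected
Step 6: +5 new -> 56 infected
Step 7: +1 new -> 57 infected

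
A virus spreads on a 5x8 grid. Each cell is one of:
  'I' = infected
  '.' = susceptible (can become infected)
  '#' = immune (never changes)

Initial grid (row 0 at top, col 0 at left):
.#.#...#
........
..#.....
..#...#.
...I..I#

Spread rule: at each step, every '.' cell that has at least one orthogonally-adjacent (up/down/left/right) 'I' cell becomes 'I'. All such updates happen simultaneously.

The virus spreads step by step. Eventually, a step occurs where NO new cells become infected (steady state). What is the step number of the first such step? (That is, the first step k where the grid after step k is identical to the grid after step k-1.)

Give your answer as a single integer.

Step 0 (initial): 2 infected
Step 1: +4 new -> 6 infected
Step 2: +4 new -> 10 infected
Step 3: +5 new -> 15 infected
Step 4: +6 new -> 21 infected
Step 5: +7 new -> 28 infected
Step 6: +4 new -> 32 infected
Step 7: +1 new -> 33 infected
Step 8: +0 new -> 33 infected

Answer: 8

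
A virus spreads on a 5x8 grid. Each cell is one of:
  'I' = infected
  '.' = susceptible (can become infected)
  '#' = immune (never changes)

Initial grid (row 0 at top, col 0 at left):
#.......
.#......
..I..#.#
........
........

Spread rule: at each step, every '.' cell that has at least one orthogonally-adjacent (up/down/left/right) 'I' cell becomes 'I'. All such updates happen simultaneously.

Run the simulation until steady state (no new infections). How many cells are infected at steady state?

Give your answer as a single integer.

Answer: 36

Derivation:
Step 0 (initial): 1 infected
Step 1: +4 new -> 5 infected
Step 2: +7 new -> 12 infected
Step 3: +8 new -> 20 infected
Step 4: +5 new -> 25 infected
Step 5: +4 new -> 29 infected
Step 6: +5 new -> 34 infected
Step 7: +2 new -> 36 infected
Step 8: +0 new -> 36 infected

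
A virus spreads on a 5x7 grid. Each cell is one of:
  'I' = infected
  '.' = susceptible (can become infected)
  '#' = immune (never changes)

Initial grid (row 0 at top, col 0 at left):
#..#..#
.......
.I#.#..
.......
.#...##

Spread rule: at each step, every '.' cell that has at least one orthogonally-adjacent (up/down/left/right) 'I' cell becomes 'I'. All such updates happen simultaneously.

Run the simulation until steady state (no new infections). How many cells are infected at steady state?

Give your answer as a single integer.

Answer: 27

Derivation:
Step 0 (initial): 1 infected
Step 1: +3 new -> 4 infected
Step 2: +5 new -> 9 infected
Step 3: +5 new -> 14 infected
Step 4: +4 new -> 18 infected
Step 5: +4 new -> 22 infected
Step 6: +4 new -> 26 infected
Step 7: +1 new -> 27 infected
Step 8: +0 new -> 27 infected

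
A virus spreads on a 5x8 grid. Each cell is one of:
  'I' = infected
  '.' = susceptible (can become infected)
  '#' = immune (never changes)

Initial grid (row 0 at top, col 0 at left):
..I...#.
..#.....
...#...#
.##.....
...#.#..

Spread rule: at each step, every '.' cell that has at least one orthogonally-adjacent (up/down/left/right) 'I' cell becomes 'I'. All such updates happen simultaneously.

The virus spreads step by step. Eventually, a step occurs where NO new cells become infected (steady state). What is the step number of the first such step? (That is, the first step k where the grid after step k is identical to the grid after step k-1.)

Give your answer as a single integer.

Answer: 10

Derivation:
Step 0 (initial): 1 infected
Step 1: +2 new -> 3 infected
Step 2: +4 new -> 7 infected
Step 3: +4 new -> 11 infected
Step 4: +4 new -> 15 infected
Step 5: +4 new -> 19 infected
Step 6: +6 new -> 25 infected
Step 7: +3 new -> 28 infected
Step 8: +3 new -> 31 infected
Step 9: +1 new -> 32 infected
Step 10: +0 new -> 32 infected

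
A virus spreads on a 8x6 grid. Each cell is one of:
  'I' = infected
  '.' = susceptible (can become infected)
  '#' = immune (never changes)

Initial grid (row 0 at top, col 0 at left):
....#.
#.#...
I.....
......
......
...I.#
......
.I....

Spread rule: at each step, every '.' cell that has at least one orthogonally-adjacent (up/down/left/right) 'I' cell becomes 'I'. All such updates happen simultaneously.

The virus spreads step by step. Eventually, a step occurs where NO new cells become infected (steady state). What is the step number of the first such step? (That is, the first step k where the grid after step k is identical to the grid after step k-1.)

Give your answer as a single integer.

Answer: 8

Derivation:
Step 0 (initial): 3 infected
Step 1: +9 new -> 12 infected
Step 2: +12 new -> 24 infected
Step 3: +9 new -> 33 infected
Step 4: +6 new -> 39 infected
Step 5: +3 new -> 42 infected
Step 6: +1 new -> 43 infected
Step 7: +1 new -> 44 infected
Step 8: +0 new -> 44 infected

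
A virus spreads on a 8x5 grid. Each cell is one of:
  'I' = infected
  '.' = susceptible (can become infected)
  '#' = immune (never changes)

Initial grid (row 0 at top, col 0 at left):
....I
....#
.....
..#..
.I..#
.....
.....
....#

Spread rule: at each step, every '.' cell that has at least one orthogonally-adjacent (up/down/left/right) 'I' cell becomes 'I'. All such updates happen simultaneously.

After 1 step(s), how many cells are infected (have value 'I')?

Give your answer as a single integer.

Answer: 7

Derivation:
Step 0 (initial): 2 infected
Step 1: +5 new -> 7 infected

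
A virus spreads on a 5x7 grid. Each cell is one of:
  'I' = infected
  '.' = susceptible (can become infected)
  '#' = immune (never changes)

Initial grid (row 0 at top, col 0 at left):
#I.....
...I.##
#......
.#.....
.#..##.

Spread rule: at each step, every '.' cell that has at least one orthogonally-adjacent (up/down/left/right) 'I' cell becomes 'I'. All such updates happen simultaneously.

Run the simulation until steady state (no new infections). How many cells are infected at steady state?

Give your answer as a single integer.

Step 0 (initial): 2 infected
Step 1: +6 new -> 8 infected
Step 2: +6 new -> 14 infected
Step 3: +5 new -> 19 infected
Step 4: +4 new -> 23 infected
Step 5: +1 new -> 24 infected
Step 6: +1 new -> 25 infected
Step 7: +0 new -> 25 infected

Answer: 25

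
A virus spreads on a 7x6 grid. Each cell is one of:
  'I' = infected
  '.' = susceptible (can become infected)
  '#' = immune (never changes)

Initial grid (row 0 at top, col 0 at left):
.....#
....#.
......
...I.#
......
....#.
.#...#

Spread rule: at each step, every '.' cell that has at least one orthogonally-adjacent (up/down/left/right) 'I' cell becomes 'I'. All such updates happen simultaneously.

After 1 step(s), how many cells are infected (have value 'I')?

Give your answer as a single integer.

Step 0 (initial): 1 infected
Step 1: +4 new -> 5 infected

Answer: 5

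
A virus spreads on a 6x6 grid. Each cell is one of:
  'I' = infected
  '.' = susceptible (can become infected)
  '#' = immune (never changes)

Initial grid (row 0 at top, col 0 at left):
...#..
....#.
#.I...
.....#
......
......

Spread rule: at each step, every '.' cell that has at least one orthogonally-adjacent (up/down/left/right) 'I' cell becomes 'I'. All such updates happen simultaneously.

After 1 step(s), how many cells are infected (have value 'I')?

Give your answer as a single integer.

Answer: 5

Derivation:
Step 0 (initial): 1 infected
Step 1: +4 new -> 5 infected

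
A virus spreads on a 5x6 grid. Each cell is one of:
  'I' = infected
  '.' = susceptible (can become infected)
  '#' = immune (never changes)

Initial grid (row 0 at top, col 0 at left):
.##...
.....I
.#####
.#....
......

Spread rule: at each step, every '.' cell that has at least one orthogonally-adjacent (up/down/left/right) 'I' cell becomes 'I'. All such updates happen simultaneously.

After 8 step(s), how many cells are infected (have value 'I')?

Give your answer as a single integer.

Step 0 (initial): 1 infected
Step 1: +2 new -> 3 infected
Step 2: +2 new -> 5 infected
Step 3: +2 new -> 7 infected
Step 4: +1 new -> 8 infected
Step 5: +1 new -> 9 infected
Step 6: +2 new -> 11 infected
Step 7: +1 new -> 12 infected
Step 8: +1 new -> 13 infected

Answer: 13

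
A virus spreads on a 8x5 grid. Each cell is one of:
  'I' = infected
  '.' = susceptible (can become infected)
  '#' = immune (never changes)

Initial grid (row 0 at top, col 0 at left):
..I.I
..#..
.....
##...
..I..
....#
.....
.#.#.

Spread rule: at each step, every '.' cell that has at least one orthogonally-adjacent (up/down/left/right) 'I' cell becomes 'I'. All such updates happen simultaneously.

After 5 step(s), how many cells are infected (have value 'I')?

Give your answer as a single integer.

Step 0 (initial): 3 infected
Step 1: +7 new -> 10 infected
Step 2: +11 new -> 21 infected
Step 3: +8 new -> 29 infected
Step 4: +3 new -> 32 infected
Step 5: +2 new -> 34 infected

Answer: 34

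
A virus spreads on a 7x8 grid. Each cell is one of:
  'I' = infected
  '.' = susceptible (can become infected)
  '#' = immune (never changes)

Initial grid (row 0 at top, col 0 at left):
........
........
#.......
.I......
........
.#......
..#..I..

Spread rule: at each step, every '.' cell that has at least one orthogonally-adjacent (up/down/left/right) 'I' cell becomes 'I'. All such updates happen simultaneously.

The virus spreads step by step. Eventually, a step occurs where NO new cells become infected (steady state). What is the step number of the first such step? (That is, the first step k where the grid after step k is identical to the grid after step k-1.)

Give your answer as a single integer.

Answer: 9

Derivation:
Step 0 (initial): 2 infected
Step 1: +7 new -> 9 infected
Step 2: +10 new -> 19 infected
Step 3: +13 new -> 32 infected
Step 4: +8 new -> 40 infected
Step 5: +6 new -> 46 infected
Step 6: +4 new -> 50 infected
Step 7: +2 new -> 52 infected
Step 8: +1 new -> 53 infected
Step 9: +0 new -> 53 infected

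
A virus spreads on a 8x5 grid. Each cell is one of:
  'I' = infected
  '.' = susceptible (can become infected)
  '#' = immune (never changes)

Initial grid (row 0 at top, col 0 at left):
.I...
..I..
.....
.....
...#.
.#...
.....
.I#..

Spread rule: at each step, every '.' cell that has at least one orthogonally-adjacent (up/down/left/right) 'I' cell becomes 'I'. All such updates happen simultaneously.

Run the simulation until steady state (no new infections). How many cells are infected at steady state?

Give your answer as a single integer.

Answer: 37

Derivation:
Step 0 (initial): 3 infected
Step 1: +7 new -> 10 infected
Step 2: +8 new -> 18 infected
Step 3: +9 new -> 27 infected
Step 4: +7 new -> 34 infected
Step 5: +3 new -> 37 infected
Step 6: +0 new -> 37 infected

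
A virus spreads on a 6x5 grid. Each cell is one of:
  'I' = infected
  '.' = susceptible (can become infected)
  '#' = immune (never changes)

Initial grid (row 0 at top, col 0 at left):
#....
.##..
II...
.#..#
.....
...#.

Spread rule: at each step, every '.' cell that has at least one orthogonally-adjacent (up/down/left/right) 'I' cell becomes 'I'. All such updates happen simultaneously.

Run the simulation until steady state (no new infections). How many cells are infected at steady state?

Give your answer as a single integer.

Answer: 24

Derivation:
Step 0 (initial): 2 infected
Step 1: +3 new -> 5 infected
Step 2: +3 new -> 8 infected
Step 3: +6 new -> 14 infected
Step 4: +5 new -> 19 infected
Step 5: +3 new -> 22 infected
Step 6: +2 new -> 24 infected
Step 7: +0 new -> 24 infected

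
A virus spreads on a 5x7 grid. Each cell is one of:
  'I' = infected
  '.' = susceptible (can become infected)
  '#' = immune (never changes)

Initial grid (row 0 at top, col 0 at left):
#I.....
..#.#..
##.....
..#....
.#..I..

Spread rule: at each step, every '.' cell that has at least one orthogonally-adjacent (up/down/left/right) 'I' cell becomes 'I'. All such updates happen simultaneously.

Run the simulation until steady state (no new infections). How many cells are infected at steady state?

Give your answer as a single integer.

Step 0 (initial): 2 infected
Step 1: +5 new -> 7 infected
Step 2: +7 new -> 14 infected
Step 3: +5 new -> 19 infected
Step 4: +4 new -> 23 infected
Step 5: +2 new -> 25 infected
Step 6: +0 new -> 25 infected

Answer: 25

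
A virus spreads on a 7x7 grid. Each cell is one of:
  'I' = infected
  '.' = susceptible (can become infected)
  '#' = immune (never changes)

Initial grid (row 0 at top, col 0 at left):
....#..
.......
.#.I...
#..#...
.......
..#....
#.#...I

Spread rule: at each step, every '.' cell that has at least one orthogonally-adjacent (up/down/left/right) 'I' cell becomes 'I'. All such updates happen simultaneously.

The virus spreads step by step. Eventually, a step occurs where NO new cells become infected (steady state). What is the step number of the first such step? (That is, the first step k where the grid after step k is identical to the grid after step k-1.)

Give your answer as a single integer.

Answer: 7

Derivation:
Step 0 (initial): 2 infected
Step 1: +5 new -> 7 infected
Step 2: +9 new -> 16 infected
Step 3: +12 new -> 28 infected
Step 4: +7 new -> 35 infected
Step 5: +5 new -> 40 infected
Step 6: +2 new -> 42 infected
Step 7: +0 new -> 42 infected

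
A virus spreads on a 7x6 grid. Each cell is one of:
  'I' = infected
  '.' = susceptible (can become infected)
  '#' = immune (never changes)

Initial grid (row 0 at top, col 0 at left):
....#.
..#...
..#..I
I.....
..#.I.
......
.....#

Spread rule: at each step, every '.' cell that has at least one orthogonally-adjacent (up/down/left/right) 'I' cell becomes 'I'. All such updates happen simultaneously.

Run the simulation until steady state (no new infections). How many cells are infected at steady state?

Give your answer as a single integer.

Answer: 37

Derivation:
Step 0 (initial): 3 infected
Step 1: +10 new -> 13 infected
Step 2: +12 new -> 25 infected
Step 3: +7 new -> 32 infected
Step 4: +4 new -> 36 infected
Step 5: +1 new -> 37 infected
Step 6: +0 new -> 37 infected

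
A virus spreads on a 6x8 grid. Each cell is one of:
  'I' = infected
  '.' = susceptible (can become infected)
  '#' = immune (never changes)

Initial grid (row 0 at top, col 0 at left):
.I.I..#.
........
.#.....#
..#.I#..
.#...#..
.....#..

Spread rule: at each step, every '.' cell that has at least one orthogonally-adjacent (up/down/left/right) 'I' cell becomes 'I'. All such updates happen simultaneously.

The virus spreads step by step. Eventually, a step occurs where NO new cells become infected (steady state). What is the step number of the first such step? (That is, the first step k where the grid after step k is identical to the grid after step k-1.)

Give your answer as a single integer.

Answer: 8

Derivation:
Step 0 (initial): 3 infected
Step 1: +8 new -> 11 infected
Step 2: +8 new -> 19 infected
Step 3: +6 new -> 25 infected
Step 4: +4 new -> 29 infected
Step 5: +6 new -> 35 infected
Step 6: +4 new -> 39 infected
Step 7: +1 new -> 40 infected
Step 8: +0 new -> 40 infected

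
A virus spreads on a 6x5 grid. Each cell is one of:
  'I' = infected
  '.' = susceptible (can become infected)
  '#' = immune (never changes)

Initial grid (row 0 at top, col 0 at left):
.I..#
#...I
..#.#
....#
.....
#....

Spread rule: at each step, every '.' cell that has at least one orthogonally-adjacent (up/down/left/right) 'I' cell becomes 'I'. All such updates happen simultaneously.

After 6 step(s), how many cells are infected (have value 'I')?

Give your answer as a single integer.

Step 0 (initial): 2 infected
Step 1: +4 new -> 6 infected
Step 2: +4 new -> 10 infected
Step 3: +3 new -> 13 infected
Step 4: +4 new -> 17 infected
Step 5: +5 new -> 22 infected
Step 6: +2 new -> 24 infected

Answer: 24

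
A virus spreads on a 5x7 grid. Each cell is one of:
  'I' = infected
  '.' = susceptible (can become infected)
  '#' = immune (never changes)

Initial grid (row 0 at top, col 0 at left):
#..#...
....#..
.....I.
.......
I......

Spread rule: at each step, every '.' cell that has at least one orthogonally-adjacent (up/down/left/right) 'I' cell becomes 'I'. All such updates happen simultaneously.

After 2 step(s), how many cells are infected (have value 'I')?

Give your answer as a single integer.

Answer: 17

Derivation:
Step 0 (initial): 2 infected
Step 1: +6 new -> 8 infected
Step 2: +9 new -> 17 infected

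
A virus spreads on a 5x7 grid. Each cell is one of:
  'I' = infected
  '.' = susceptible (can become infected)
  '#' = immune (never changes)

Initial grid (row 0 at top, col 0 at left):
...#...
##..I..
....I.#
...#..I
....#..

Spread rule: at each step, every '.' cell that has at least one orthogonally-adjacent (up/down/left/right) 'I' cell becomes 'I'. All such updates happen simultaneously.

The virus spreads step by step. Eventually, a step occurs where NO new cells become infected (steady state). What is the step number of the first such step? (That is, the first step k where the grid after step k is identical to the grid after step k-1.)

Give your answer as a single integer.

Step 0 (initial): 3 infected
Step 1: +8 new -> 11 infected
Step 2: +5 new -> 16 infected
Step 3: +4 new -> 20 infected
Step 4: +4 new -> 24 infected
Step 5: +4 new -> 28 infected
Step 6: +1 new -> 29 infected
Step 7: +0 new -> 29 infected

Answer: 7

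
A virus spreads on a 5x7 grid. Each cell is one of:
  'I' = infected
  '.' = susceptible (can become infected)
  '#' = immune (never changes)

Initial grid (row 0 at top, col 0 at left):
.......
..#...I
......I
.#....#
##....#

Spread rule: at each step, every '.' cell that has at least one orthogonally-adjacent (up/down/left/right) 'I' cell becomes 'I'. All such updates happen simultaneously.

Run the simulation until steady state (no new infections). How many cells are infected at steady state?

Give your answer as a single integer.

Step 0 (initial): 2 infected
Step 1: +3 new -> 5 infected
Step 2: +4 new -> 9 infected
Step 3: +5 new -> 14 infected
Step 4: +4 new -> 18 infected
Step 5: +4 new -> 22 infected
Step 6: +4 new -> 26 infected
Step 7: +3 new -> 29 infected
Step 8: +0 new -> 29 infected

Answer: 29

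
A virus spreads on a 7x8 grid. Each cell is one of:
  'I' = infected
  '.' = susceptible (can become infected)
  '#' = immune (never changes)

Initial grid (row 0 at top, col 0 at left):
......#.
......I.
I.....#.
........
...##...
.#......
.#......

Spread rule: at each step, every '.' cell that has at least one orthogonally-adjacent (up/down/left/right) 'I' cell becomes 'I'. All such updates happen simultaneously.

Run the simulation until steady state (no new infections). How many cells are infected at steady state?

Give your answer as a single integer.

Step 0 (initial): 2 infected
Step 1: +5 new -> 7 infected
Step 2: +10 new -> 17 infected
Step 3: +11 new -> 28 infected
Step 4: +9 new -> 37 infected
Step 5: +4 new -> 41 infected
Step 6: +6 new -> 47 infected
Step 7: +3 new -> 50 infected
Step 8: +0 new -> 50 infected

Answer: 50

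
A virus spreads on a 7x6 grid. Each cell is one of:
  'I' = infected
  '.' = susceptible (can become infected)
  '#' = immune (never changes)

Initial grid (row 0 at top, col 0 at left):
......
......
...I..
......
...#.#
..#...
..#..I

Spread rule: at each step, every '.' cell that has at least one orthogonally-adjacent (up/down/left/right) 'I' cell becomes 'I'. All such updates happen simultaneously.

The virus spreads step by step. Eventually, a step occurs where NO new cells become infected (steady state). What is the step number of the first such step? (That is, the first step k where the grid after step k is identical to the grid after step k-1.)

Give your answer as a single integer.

Answer: 8

Derivation:
Step 0 (initial): 2 infected
Step 1: +6 new -> 8 infected
Step 2: +9 new -> 17 infected
Step 3: +10 new -> 27 infected
Step 4: +5 new -> 32 infected
Step 5: +3 new -> 35 infected
Step 6: +2 new -> 37 infected
Step 7: +1 new -> 38 infected
Step 8: +0 new -> 38 infected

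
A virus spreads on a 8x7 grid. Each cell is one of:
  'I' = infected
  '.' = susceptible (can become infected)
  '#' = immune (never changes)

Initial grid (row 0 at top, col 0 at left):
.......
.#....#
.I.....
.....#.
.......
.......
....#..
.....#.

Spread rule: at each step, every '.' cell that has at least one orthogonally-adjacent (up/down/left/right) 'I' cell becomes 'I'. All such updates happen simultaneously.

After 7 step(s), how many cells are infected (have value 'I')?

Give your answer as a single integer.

Step 0 (initial): 1 infected
Step 1: +3 new -> 4 infected
Step 2: +6 new -> 10 infected
Step 3: +8 new -> 18 infected
Step 4: +9 new -> 27 infected
Step 5: +8 new -> 35 infected
Step 6: +7 new -> 42 infected
Step 7: +4 new -> 46 infected

Answer: 46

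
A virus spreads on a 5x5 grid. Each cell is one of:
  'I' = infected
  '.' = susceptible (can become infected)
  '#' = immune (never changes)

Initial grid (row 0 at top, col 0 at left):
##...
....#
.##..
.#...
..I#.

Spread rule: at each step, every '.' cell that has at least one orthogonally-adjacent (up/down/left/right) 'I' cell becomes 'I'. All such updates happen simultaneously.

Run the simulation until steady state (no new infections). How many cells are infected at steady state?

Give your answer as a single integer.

Step 0 (initial): 1 infected
Step 1: +2 new -> 3 infected
Step 2: +2 new -> 5 infected
Step 3: +3 new -> 8 infected
Step 4: +4 new -> 12 infected
Step 5: +3 new -> 15 infected
Step 6: +3 new -> 18 infected
Step 7: +0 new -> 18 infected

Answer: 18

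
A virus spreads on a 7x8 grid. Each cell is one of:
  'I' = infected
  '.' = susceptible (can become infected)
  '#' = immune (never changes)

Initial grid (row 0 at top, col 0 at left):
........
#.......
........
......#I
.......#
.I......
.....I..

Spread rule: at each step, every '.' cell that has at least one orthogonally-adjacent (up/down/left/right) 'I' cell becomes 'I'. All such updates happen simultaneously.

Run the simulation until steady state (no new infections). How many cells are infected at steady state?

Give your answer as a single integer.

Answer: 53

Derivation:
Step 0 (initial): 3 infected
Step 1: +8 new -> 11 infected
Step 2: +13 new -> 24 infected
Step 3: +11 new -> 35 infected
Step 4: +8 new -> 43 infected
Step 5: +5 new -> 48 infected
Step 6: +4 new -> 52 infected
Step 7: +1 new -> 53 infected
Step 8: +0 new -> 53 infected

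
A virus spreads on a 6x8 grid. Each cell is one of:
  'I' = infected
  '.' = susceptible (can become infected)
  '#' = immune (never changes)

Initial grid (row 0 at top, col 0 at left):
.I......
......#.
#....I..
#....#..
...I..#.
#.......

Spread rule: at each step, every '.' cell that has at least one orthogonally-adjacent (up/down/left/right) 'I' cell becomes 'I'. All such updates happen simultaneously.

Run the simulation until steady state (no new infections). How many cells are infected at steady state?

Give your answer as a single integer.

Step 0 (initial): 3 infected
Step 1: +10 new -> 13 infected
Step 2: +15 new -> 28 infected
Step 3: +10 new -> 38 infected
Step 4: +3 new -> 41 infected
Step 5: +1 new -> 42 infected
Step 6: +0 new -> 42 infected

Answer: 42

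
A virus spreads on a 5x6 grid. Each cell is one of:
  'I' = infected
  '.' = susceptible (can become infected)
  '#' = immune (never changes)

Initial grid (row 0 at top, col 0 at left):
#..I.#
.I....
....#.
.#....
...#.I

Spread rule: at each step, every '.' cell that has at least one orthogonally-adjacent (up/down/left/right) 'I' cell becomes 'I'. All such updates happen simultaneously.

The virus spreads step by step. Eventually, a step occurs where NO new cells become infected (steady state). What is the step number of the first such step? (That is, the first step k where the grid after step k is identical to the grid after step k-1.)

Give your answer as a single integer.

Step 0 (initial): 3 infected
Step 1: +9 new -> 12 infected
Step 2: +6 new -> 18 infected
Step 3: +4 new -> 22 infected
Step 4: +2 new -> 24 infected
Step 5: +1 new -> 25 infected
Step 6: +0 new -> 25 infected

Answer: 6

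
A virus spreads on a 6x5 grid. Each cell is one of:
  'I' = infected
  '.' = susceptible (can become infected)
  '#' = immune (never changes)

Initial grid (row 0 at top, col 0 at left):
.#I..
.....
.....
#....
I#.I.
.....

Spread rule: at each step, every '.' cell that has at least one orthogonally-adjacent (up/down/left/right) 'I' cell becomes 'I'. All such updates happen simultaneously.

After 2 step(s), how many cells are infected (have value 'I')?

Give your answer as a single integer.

Step 0 (initial): 3 infected
Step 1: +7 new -> 10 infected
Step 2: +10 new -> 20 infected

Answer: 20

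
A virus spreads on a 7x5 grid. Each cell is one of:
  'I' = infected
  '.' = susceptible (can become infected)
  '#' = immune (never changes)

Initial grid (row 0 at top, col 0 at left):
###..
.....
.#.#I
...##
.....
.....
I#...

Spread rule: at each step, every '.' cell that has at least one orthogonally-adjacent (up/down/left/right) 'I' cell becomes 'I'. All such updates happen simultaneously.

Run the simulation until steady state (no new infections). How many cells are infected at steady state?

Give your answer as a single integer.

Step 0 (initial): 2 infected
Step 1: +2 new -> 4 infected
Step 2: +4 new -> 8 infected
Step 3: +5 new -> 13 infected
Step 4: +7 new -> 20 infected
Step 5: +5 new -> 25 infected
Step 6: +2 new -> 27 infected
Step 7: +0 new -> 27 infected

Answer: 27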